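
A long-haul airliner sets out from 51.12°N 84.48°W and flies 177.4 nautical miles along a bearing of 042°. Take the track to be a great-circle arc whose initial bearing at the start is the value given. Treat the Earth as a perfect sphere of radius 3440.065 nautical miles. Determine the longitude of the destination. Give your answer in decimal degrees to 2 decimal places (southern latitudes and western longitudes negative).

longitude -81.17°

Central angle δ = d/R = 0.051569 rad.
Converting: φ₁ = 0.892212 rad, θ = 0.733038 rad.
sin φ₂ = sin φ₁ cos δ + cos φ₁ sin δ cos θ = (0.778462)(0.998671) + (0.627691)(0.051546)(0.743145) = 0.801472
φ₂ = asin(0.801472) = 0.929752 rad = 53.27°.
Δλ = atan2( sin θ sin δ cos φ₁ , cos δ − sin φ₁ sin φ₂ ) = atan2(0.021650, 0.374755) = 0.057706 rad = 3.31°.
Hence λ₂ = -84.48° + 3.31° = -81.17°.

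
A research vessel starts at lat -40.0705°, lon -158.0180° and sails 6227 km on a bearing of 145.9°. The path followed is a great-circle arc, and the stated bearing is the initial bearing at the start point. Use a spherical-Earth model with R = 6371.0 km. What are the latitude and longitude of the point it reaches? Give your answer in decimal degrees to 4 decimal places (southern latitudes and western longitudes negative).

The arc subtends δ = 6227/6371 = 0.977398 rad at the centre.
With φ₁ = -40.0705° = -0.699362 rad and θ = 145.9° = 2.546435 rad:
sin φ₂ = sin φ₁ cos δ + cos φ₁ sin δ cos θ = (-0.643730)(0.559182) + (0.765253)(0.829045)(-0.828060) = -0.885308
φ₂ = asin(-0.885308) = -1.087155 rad = -62.2894°.
For the longitude increment, Δλ = atan2( sin θ sin δ cos φ₁, cos δ − sin φ₁ sin φ₂ ) = atan2(0.355686, -0.010717) = 91.7258°.
λ₂ = -158.0180° + 91.7258° = -66.2922°.

latitude -62.2894°, longitude -66.2922°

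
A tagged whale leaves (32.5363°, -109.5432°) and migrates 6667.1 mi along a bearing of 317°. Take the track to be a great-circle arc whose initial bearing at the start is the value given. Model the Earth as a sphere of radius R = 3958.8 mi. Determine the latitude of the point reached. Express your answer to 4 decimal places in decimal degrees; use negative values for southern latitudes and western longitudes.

Central angle δ = d/R = 1.684121 rad.
Converting: φ₁ = 0.567866 rad, θ = 5.532694 rad.
Destination latitude: φ₂ = arcsin( sin φ₁ cos δ + cos φ₁ sin δ cos θ ) = arcsin(0.551794) = 33.4902°.
For the longitude increment, Δλ = atan2( sin θ sin δ cos φ₁, cos δ − sin φ₁ sin φ₂ ) = atan2(-0.571271, -0.409856) = -125.6574°.
λ₂ = -109.5432° + -125.6574° = -235.2006°, normalized to (−180°, 180°] → 124.7994°.

latitude 33.4902°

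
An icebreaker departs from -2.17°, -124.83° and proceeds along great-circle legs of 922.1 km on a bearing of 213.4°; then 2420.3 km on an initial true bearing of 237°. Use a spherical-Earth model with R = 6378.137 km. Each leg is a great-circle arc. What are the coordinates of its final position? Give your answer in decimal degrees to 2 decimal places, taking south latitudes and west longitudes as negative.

latitude -20.22°, longitude -148.77°

Apply the spherical direct solution leg by leg, carrying full precision between legs.
Leg 1: from (-2.17°, -124.83°), δ = 922.1/6378.137 = 0.144572 rad, θ = 213.4° → φ = -9.07°, λ = -129.44°.
Leg 2: from (-9.07°, -129.44°), δ = 2420.3/6378.137 = 0.379468 rad, θ = 237° → φ = -20.22°, λ = -148.77°.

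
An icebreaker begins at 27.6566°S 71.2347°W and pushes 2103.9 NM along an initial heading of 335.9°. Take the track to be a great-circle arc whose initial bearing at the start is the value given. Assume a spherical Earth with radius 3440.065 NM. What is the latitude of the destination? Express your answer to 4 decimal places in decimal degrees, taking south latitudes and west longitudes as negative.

latitude 4.8302°

δ = 2103.9/3440.065 = 0.611587 rad (35.0414°).
Converting: φ₁ = -0.482699 rad, θ = 5.862561 rad.
Destination latitude: φ₂ = arcsin( sin φ₁ cos δ + cos φ₁ sin δ cos θ ) = arcsin(0.084202) = 4.8302°.
Δλ = atan2( sin θ sin δ cos φ₁ , cos δ − sin φ₁ sin φ₂ ) = atan2(-0.207663, 0.857822) = -0.237513 rad = -13.6085°.
λ₂ = λ₁ + Δλ = -84.8432°.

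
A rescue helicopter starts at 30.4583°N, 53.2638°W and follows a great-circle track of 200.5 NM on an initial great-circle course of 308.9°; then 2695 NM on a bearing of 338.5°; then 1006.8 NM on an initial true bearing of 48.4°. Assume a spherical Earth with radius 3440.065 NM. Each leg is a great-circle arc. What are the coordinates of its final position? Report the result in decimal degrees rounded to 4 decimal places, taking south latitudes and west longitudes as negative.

Apply the spherical direct solution leg by leg, carrying full precision between legs.
Leg 1: from (30.4583°, -53.2638°), δ = 200.5/3440.065 = 0.058284 rad, θ = 308.9° → φ = 32.5192°, λ = -56.3457°.
Leg 2: from (32.5192°, -56.3457°), δ = 2695/3440.065 = 0.783415 rad, θ = 338.5° → φ = 69.1527°, λ = -102.9619°.
Leg 3: from (69.1527°, -102.9619°), δ = 1006.8/3440.065 = 0.292669 rad, θ = 48.4° → φ = 74.3572°, λ = -49.8194°.

latitude 74.3572°, longitude -49.8194°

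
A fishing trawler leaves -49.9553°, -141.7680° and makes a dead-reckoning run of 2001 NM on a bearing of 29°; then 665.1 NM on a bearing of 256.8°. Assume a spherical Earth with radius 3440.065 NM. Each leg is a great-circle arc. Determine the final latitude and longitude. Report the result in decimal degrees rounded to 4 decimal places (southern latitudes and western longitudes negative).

Apply the spherical direct solution leg by leg, carrying full precision between legs.
Leg 1: from (-49.9553°, -141.7680°), δ = 2001/3440.065 = 0.581675 rad, θ = 29° → φ = -19.2975°, λ = -125.3751°.
Leg 2: from (-19.2975°, -125.3751°), δ = 665.1/3440.065 = 0.193339 rad, θ = 256.8° → φ = -21.4523°, λ = -136.9696°.

latitude -21.4523°, longitude -136.9696°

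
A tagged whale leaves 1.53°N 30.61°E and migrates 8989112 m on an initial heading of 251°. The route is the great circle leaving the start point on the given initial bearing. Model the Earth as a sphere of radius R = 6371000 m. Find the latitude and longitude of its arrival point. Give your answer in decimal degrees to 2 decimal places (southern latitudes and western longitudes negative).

δ = 8989112/6371000 = 1.410942 rad (80.8410°).
Converting: φ₁ = 0.026704 rad, θ = 4.380776 rad.
sin φ₂ = sin φ₁ cos δ + cos φ₁ sin δ cos θ = (0.026700)(0.159174) + (0.999643)(0.987250)(-0.325568) = -0.317053
φ₂ = asin(-0.317053) = -0.322620 rad = -18.48°.
Δλ = atan2( sin θ sin δ cos φ₁ , cos δ − sin φ₁ sin φ₂ ) = atan2(-0.933131, 0.167640) = -1.393040 rad = -79.82°.
λ₂ = λ₁ + Δλ = -49.21°.

latitude -18.48°, longitude -49.21°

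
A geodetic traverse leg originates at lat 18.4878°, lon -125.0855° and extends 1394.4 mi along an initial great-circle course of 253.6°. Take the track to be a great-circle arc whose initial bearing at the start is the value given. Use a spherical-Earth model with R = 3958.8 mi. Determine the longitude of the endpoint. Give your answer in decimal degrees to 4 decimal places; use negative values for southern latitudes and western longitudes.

longitude -144.8499°

The arc subtends δ = 1394.4/3958.8 = 0.352228 rad at the centre.
Converting: φ₁ = 0.322673 rad, θ = 4.426155 rad.
Destination latitude: φ₂ = arcsin( sin φ₁ cos δ + cos φ₁ sin δ cos θ ) = arcsin(0.205257) = 11.8445°.
Then Δλ = atan2(-0.313873, 0.873519) = -0.344954 rad, from sin θ sin δ cos φ₁ over cos δ − sin φ₁ sin φ₂.
Hence λ₂ = -125.0855° + -19.7644° = -144.8499°.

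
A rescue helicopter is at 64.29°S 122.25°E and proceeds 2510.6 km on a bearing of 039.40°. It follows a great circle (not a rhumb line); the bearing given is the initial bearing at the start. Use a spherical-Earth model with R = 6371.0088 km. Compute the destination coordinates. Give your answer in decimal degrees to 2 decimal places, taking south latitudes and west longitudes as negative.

latitude -44.69°, longitude 142.30°

The arc subtends δ = 2510.6/6371.0088 = 0.394066 rad at the centre.
Start latitude φ₁ = -1.122072 rad; initial bearing θ = 0.687660 rad.
Applying the spherical law of cosines for sides, sin φ₂ = sin φ₁ cos δ + cos φ₁ sin δ cos θ = -0.703236, so φ₂ = -44.69°.
Δλ = atan2( sin θ sin δ cos φ₁ , cos δ − sin φ₁ sin φ₂ ) = atan2(0.105722, 0.289739) = 0.349876 rad = 20.05°.
Hence λ₂ = 122.25° + 20.05° = 142.30°.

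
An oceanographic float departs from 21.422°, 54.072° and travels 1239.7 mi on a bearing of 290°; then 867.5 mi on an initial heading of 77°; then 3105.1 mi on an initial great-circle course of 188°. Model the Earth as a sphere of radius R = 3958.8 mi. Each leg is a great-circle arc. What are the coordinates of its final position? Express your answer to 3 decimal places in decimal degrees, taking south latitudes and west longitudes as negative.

Apply the spherical direct solution leg by leg, carrying full precision between legs.
Leg 1: from (21.422°, 54.072°), δ = 1239.7/3958.8 = 0.313150 rad, θ = 290° → φ = 26.459°, λ = 35.206°.
Leg 2: from (26.459°, 35.206°), δ = 867.5/3958.8 = 0.219132 rad, θ = 77° → φ = 28.599°, λ = 49.166°.
Leg 3: from (28.599°, 49.166°), δ = 3105.1/3958.8 = 0.784354 rad, θ = 188° → φ = -15.981°, λ = 43.297°.

latitude -15.981°, longitude 43.297°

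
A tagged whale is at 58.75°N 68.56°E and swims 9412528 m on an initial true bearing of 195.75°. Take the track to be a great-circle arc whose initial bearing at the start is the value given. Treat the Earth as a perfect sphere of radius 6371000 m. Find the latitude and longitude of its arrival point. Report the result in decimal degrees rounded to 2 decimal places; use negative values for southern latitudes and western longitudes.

latitude -24.67°, longitude 51.26°

Central angle δ = d/R = 1.477402 rad.
Converting: φ₁ = 1.025381 rad, θ = 3.416482 rad.
Applying the spherical law of cosines for sides, sin φ₂ = sin φ₁ cos δ + cos φ₁ sin δ cos θ = -0.417392, so φ₂ = -24.67°.
Then Δλ = atan2(-0.140202, 0.450092) = -0.301971 rad, from sin θ sin δ cos φ₁ over cos δ − sin φ₁ sin φ₂.
λ₂ = 68.56° + -17.30° = 51.26°.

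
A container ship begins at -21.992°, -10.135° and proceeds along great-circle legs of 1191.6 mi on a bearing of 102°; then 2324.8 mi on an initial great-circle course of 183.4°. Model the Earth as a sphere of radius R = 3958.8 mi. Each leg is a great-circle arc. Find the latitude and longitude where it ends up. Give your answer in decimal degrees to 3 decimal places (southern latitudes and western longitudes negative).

Apply the spherical direct solution leg by leg, carrying full precision between legs.
Leg 1: from (-21.992°, -10.135°), δ = 1191.6/3958.8 = 0.301000 rad, θ = 102° → φ = -24.506°, λ = 8.450°.
Leg 2: from (-24.506°, 8.450°), δ = 2324.8/3958.8 = 0.587249 rad, θ = 183.4° → φ = -58.057°, λ = 4.889°.

latitude -58.057°, longitude 4.889°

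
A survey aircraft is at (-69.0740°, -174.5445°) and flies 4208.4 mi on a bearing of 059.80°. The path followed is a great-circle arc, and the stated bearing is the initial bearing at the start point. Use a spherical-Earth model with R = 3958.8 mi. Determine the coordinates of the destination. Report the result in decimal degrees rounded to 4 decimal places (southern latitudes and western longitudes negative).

Angular distance δ = d/R = 4208.4 / 3958.8 = 1.063049 rad.
Converting: φ₁ = -1.205569 rad, θ = 1.043707 rad.
sin φ₂ = sin φ₁ cos δ + cos φ₁ sin δ cos θ = (-0.934042)(0.486210) + (0.357162)(0.873842)(0.503020) = -0.297146
φ₂ = asin(-0.297146) = -0.301703 rad = -17.2863°.
For the longitude increment, Δλ = atan2( sin θ sin δ cos φ₁, cos δ − sin φ₁ sin φ₂ ) = atan2(0.269743, 0.208662) = 52.2759°.
Hence λ₂ = -174.5445° + 52.2759° = -122.2686°.

latitude -17.2863°, longitude -122.2686°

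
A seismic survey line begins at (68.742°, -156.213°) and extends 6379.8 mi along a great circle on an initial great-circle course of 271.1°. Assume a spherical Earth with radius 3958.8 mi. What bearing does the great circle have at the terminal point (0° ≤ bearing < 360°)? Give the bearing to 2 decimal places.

Angular distance δ = d/R = 6379.8 / 3958.8 = 1.611549 rad.
Start latitude φ₁ = 1.199774 rad; initial bearing θ = 4.731588 rad.
Destination latitude: φ₂ = arcsin( sin φ₁ cos δ + cos φ₁ sin δ cos θ ) = arcsin(-0.031015) = -1.777°.
Then Δλ = atan2(-0.362200, -0.011837) = -1.603466 rad, from sin θ sin δ cos φ₁ over cos δ − sin φ₁ sin φ₂.
λ₂ = -156.213° + -91.872° = -248.085°, normalized to (−180°, 180°] → 111.915°.
The forward bearing on arrival equals the back-azimuth from the destination plus 180°.
Back-azimuth from P₂ (-1.78°, 111.92°) to P₁ (68.74°, -156.21°), with Δλ' = λ₁ − λ₂ = -268.13°: atan2( sin Δλ' cos φ₁ , cos φ₂ sin φ₁ − sin φ₂ cos φ₁ cos Δλ' ) = 21.26°.
Final bearing = (21.26° + 180°) mod 360° = 201.26°.

final bearing 201.26°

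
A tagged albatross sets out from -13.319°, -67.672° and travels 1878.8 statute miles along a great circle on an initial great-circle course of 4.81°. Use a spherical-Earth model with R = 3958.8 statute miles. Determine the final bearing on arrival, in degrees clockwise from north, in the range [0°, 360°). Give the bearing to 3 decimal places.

δ = 1878.8/3958.8 = 0.474588 rad (27.1919°).
Start latitude φ₁ = -0.232460 rad; initial bearing θ = 0.083950 rad.
Destination latitude: φ₂ = arcsin( sin φ₁ cos δ + cos φ₁ sin δ cos θ ) = arcsin(0.238203) = 13.780°.
For the longitude increment, Δλ = atan2( sin θ sin δ cos φ₁, cos δ − sin φ₁ sin φ₂ ) = atan2(0.037287, 0.944356) = 2.261°.
λ₂ = -67.672° + 2.261° = -65.411°.
The forward bearing on arrival equals the back-azimuth from the destination plus 180°.
Back-azimuth from P₂ (13.780°, -65.411°) to P₁ (-13.319°, -67.672°), with Δλ' = λ₁ − λ₂ = -2.261°: atan2( sin Δλ' cos φ₁ , cos φ₂ sin φ₁ − sin φ₂ cos φ₁ cos Δλ' ) = 184.819°.
Final bearing = (184.819° + 180°) mod 360° = 4.819°.

final bearing 4.819°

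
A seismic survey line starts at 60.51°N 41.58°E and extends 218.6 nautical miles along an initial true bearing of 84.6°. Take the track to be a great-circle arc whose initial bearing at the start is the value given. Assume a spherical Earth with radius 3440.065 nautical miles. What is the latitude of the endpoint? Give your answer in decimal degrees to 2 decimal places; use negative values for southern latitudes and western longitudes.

The arc subtends δ = 218.6/3440.065 = 0.063545 rad at the centre.
Start latitude φ₁ = 1.056099 rad; initial bearing θ = 1.476549 rad.
Applying the spherical law of cosines for sides, sin φ₂ = sin φ₁ cos δ + cos φ₁ sin δ cos θ = 0.871627, so φ₂ = 60.65°.
Then Δλ = atan2(0.031122, 0.239282) = 0.129337 rad, from sin θ sin δ cos φ₁ over cos δ − sin φ₁ sin φ₂.
λ₂ = λ₁ + Δλ = 48.99°.

latitude 60.65°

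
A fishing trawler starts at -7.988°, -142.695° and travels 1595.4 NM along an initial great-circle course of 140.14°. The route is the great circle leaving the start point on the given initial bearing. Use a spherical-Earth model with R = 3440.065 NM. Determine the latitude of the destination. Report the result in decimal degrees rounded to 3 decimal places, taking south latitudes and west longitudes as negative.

Angular distance δ = d/R = 1595.4 / 3440.065 = 0.463770 rad.
Start latitude φ₁ = -0.139417 rad; initial bearing θ = 2.445904 rad.
Destination latitude: φ₂ = arcsin( sin φ₁ cos δ + cos φ₁ sin δ cos θ ) = arcsin(-0.464327) = -27.667°.
Then Δλ = atan2(0.283914, 0.829847) = 0.329645 rad, from sin θ sin δ cos φ₁ over cos δ − sin φ₁ sin φ₂.
λ₂ = -142.695° + 18.887° = -123.808°.

latitude -27.667°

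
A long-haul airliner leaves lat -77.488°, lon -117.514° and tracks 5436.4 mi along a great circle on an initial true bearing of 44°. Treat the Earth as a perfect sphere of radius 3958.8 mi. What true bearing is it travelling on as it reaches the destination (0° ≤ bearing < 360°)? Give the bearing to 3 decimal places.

final bearing 8.662°

δ = 5436.4/3958.8 = 1.373244 rad (78.6811°).
Start latitude φ₁ = -1.352421 rad; initial bearing θ = 0.767945 rad.
Destination latitude: φ₂ = arcsin( sin φ₁ cos δ + cos φ₁ sin δ cos θ ) = arcsin(-0.038799) = -2.224°.
For the longitude increment, Δλ = atan2( sin θ sin δ cos φ₁, cos δ − sin φ₁ sin φ₂ ) = atan2(0.147567, 0.158392) = 42.974°.
λ₂ = -117.514° + 42.974° = -74.540°.
The forward bearing on arrival equals the back-azimuth from the destination plus 180°.
Back-azimuth from P₂ (-2.224°, -74.540°) to P₁ (-77.488°, -117.514°), with Δλ' = λ₁ − λ₂ = -42.974°: atan2( sin Δλ' cos φ₁ , cos φ₂ sin φ₁ − sin φ₂ cos φ₁ cos Δλ' ) = 188.662°.
Final bearing = (188.662° + 180°) mod 360° = 8.662°.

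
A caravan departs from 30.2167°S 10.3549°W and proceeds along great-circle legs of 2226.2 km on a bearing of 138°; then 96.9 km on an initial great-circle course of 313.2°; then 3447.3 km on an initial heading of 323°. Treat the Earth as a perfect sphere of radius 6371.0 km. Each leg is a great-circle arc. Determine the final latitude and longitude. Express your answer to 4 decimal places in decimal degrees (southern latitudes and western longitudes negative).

Apply the spherical direct solution leg by leg, carrying full precision between legs.
Leg 1: from (-30.2167°, -10.3549°), δ = 2226.2/6371 = 0.349427 rad, θ = 138° → φ = -43.8452°, λ = 8.1651°.
Leg 2: from (-43.8452°, 8.1651°), δ = 96.9/6371 = 0.015210 rad, θ = 313.2° → φ = -43.2453°, λ = 7.2930°.
Leg 3: from (-43.2453°, 7.2930°), δ = 3447.3/6371 = 0.541092 rad, θ = 323° → φ = -16.7149°, λ = -11.5910°.

latitude -16.7149°, longitude -11.5910°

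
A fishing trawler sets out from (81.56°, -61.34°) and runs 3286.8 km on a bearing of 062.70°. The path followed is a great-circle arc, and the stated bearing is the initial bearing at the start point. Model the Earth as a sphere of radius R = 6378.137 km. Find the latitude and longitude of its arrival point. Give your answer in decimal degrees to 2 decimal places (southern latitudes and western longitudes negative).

Central angle δ = d/R = 0.515323 rad.
With φ₁ = 81.56° = 1.423491 rad and θ = 62.7° = 1.094321 rad:
sin φ₂ = sin φ₁ cos δ + cos φ₁ sin δ cos θ = (0.989170)(0.870134) + (0.146774)(0.492816)(0.458650) = 0.893885
φ₂ = asin(0.893885) = 1.105939 rad = 63.37°.
For the longitude increment, Δλ = atan2( sin θ sin δ cos φ₁, cos δ − sin φ₁ sin φ₂ ) = atan2(0.064276, -0.014071) = 102.35°.
λ₂ = λ₁ + Δλ = 41.01°.

latitude 63.37°, longitude 41.01°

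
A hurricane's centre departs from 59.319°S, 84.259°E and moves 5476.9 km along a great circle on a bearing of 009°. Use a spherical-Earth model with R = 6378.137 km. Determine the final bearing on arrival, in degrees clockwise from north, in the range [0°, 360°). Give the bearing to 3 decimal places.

final bearing 4.655°

The arc subtends δ = 5476.9/6378.137 = 0.858699 rad at the centre.
Start latitude φ₁ = -1.035312 rad; initial bearing θ = 0.157080 rad.
sin φ₂ = sin φ₁ cos δ + cos φ₁ sin δ cos θ = (-0.860022)(0.653423) + (0.510258)(0.756993)(0.987688) = -0.180452
φ₂ = asin(-0.180452) = -0.181446 rad = -10.396°.
Δλ = atan2( sin θ sin δ cos φ₁ , cos δ − sin φ₁ sin φ₂ ) = atan2(0.060425, 0.498231) = 0.120689 rad = 6.915°.
λ₂ = λ₁ + Δλ = 91.174°.
The forward bearing on arrival equals the back-azimuth from the destination plus 180°.
Back-azimuth from P₂ (-10.396°, 91.174°) to P₁ (-59.319°, 84.259°), with Δλ' = λ₁ − λ₂ = -6.915°: atan2( sin Δλ' cos φ₁ , cos φ₂ sin φ₁ − sin φ₂ cos φ₁ cos Δλ' ) = 184.655°.
Final bearing = (184.655° + 180°) mod 360° = 4.655°.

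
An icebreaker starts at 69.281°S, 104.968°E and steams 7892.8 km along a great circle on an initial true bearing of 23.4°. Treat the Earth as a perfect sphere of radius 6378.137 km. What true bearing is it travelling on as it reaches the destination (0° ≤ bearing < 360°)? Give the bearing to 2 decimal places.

final bearing 8.08°

The arc subtends δ = 7892.8/6378.137 = 1.237477 rad at the centre.
Start latitude φ₁ = -1.209182 rad; initial bearing θ = 0.408407 rad.
sin φ₂ = sin φ₁ cos δ + cos φ₁ sin δ cos θ = (-0.935327)(0.327181) + (0.353785)(0.944962)(0.917755) = 0.000796
φ₂ = asin(0.000796) = 0.000796 rad = 0.046°.
Δλ = atan2( sin θ sin δ cos φ₁ , cos δ − sin φ₁ sin φ₂ ) = atan2(0.132772, 0.327926) = 0.384709 rad = 22.042°.
λ₂ = 104.968° + 22.042° = 127.010°.
The forward bearing on arrival equals the back-azimuth from the destination plus 180°.
Back-azimuth from P₂ (0.05°, 127.01°) to P₁ (-69.28°, 104.97°), with Δλ' = λ₁ − λ₂ = -22.04°: atan2( sin Δλ' cos φ₁ , cos φ₂ sin φ₁ − sin φ₂ cos φ₁ cos Δλ' ) = 188.08°.
Final bearing = (188.08° + 180°) mod 360° = 8.08°.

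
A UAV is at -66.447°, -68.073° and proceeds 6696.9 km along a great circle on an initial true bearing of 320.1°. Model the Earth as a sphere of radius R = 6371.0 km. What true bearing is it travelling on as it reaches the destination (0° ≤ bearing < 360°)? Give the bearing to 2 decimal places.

final bearing 344.87°

The arc subtends δ = 6696.9/6371 = 1.051154 rad at the centre.
With φ₁ = -66.447° = -1.159719 rad and θ = 320.1° = 5.586799 rad:
Applying the spherical law of cosines for sides, sin φ₂ = sin φ₁ cos δ + cos φ₁ sin δ cos θ = -0.189111, so φ₂ = -10.901°.
Δλ = atan2( sin θ sin δ cos φ₁ , cos δ − sin φ₁ sin φ₂ ) = atan2(-0.222486, 0.323214) = -0.602868 rad = -34.542°.
Hence λ₂ = -68.073° + -34.542° = -102.615°.
The forward bearing on arrival equals the back-azimuth from the destination plus 180°.
Back-azimuth from P₂ (-10.90°, -102.61°) to P₁ (-66.45°, -68.07°), with Δλ' = λ₁ − λ₂ = 34.54°: atan2( sin Δλ' cos φ₁ , cos φ₂ sin φ₁ − sin φ₂ cos φ₁ cos Δλ' ) = 164.87°.
Final bearing = (164.87° + 180°) mod 360° = 344.87°.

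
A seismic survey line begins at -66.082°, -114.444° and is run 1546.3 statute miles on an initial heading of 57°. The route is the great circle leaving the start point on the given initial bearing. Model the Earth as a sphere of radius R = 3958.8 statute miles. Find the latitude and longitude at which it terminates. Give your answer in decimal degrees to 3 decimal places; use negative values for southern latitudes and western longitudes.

The arc subtends δ = 1546.3/3958.8 = 0.390598 rad at the centre.
With φ₁ = -66.082° = -1.153348 rad and θ = 57° = 0.994838 rad:
Applying the spherical law of cosines for sides, sin φ₂ = sin φ₁ cos δ + cos φ₁ sin δ cos θ = -0.761204, so φ₂ = -49.570°.
Then Δλ = atan2(0.129460, 0.228845) = 0.514825 rad, from sin θ sin δ cos φ₁ over cos δ − sin φ₁ sin φ₂.
Hence λ₂ = -114.444° + 29.497° = -84.947°.

latitude -49.570°, longitude -84.947°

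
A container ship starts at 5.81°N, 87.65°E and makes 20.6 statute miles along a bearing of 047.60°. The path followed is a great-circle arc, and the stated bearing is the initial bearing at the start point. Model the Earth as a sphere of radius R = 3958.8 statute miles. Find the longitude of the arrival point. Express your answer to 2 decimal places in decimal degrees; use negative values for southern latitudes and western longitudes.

δ = 20.6/3958.8 = 0.005204 rad (0.2981°).
With φ₁ = 5.81° = 0.101404 rad and θ = 47.6° = 0.830777 rad:
Destination latitude: φ₂ = arcsin( sin φ₁ cos δ + cos φ₁ sin δ cos θ ) = arcsin(0.104719) = 6.01°.
Then Δλ = atan2(0.003823, 0.989386) = 0.003864 rad, from sin θ sin δ cos φ₁ over cos δ − sin φ₁ sin φ₂.
Hence λ₂ = 87.65° + 0.22° = 87.87°.

longitude 87.87°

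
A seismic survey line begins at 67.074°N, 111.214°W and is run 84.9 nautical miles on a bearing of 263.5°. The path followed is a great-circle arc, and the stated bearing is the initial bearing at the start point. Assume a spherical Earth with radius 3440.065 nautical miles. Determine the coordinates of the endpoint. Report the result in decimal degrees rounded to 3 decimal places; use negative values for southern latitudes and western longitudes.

Angular distance δ = d/R = 84.9 / 3440.065 = 0.024680 rad.
Start latitude φ₁ = 1.170662 rad; initial bearing θ = 4.598943 rad.
sin φ₂ = sin φ₁ cos δ + cos φ₁ sin δ cos θ = (0.921009)(0.999695) + (0.389542)(0.024677)(-0.113203) = 0.919640
φ₂ = asin(0.919640) = 1.167163 rad = 66.874°.
For the longitude increment, Δλ = atan2( sin θ sin δ cos φ₁, cos δ − sin φ₁ sin φ₂ ) = atan2(-0.009551, 0.152699) = -3.579°.
λ₂ = λ₁ + Δλ = -114.793°.

latitude 66.874°, longitude -114.793°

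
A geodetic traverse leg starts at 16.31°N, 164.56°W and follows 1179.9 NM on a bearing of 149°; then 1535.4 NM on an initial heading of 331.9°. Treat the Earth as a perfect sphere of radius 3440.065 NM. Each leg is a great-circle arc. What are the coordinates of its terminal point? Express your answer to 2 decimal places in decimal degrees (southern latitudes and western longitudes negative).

Apply the spherical direct solution leg by leg, carrying full precision between legs.
Leg 1: from (16.31°, -164.56°), δ = 1179.9/3440.065 = 0.342988 rad, θ = 149° → φ = -0.70°, λ = -154.58°.
Leg 2: from (-0.70°, -154.58°), δ = 1535.4/3440.065 = 0.446329 rad, θ = 331.9° → φ = 21.70°, λ = -167.22°.

latitude 21.70°, longitude -167.22°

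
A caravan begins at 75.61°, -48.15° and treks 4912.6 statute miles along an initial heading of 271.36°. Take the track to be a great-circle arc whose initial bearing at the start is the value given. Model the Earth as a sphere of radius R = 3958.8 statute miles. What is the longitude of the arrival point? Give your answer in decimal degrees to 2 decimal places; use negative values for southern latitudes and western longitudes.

Central angle δ = d/R = 1.240932 rad.
Converting: φ₁ = 1.319643 rad, θ = 4.736125 rad.
sin φ₂ = sin φ₁ cos δ + cos φ₁ sin δ cos θ = (0.968627)(0.323915) + (0.248521)(0.946086)(0.023734) = 0.319333
φ₂ = asin(0.319333) = 0.325026 rad = 18.62°.
Then Δλ = atan2(-0.235056, 0.014600) = -1.508761 rad, from sin θ sin δ cos φ₁ over cos δ − sin φ₁ sin φ₂.
λ₂ = λ₁ + Δλ = -134.60°.

longitude -134.60°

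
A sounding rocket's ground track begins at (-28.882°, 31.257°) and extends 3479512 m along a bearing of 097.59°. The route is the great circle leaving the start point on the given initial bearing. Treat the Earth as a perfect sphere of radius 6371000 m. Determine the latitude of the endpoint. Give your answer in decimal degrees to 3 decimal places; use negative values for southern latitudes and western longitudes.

latitude -28.217°

The arc subtends δ = 3479512/6371000 = 0.546148 rad at the centre.
Converting: φ₁ = -0.504086 rad, θ = 1.703267 rad.
sin φ₂ = sin φ₁ cos δ + cos φ₁ sin δ cos θ = (-0.483007)(0.854531) + (0.875616)(0.519400)(-0.132083) = -0.472816
φ₂ = asin(-0.472816) = -0.492484 rad = -28.217°.
Δλ = atan2( sin θ sin δ cos φ₁ , cos δ − sin φ₁ sin φ₂ ) = atan2(0.450810, 0.626158) = 0.623999 rad = 35.752°.
Hence λ₂ = 31.257° + 35.752° = 67.009°.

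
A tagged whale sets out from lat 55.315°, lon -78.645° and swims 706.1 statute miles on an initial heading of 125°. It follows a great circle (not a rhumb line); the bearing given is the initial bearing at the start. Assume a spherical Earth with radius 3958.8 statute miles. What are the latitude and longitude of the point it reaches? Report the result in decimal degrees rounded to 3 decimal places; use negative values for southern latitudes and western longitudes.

latitude 48.706°, longitude -65.923°

The arc subtends δ = 706.1/3958.8 = 0.178362 rad at the centre.
Start latitude φ₁ = 0.965429 rad; initial bearing θ = 2.181662 rad.
Destination latitude: φ₂ = arcsin( sin φ₁ cos δ + cos φ₁ sin δ cos θ ) = arcsin(0.751338) = 48.706°.
Then Δλ = atan2(0.082703, 0.366315) = 0.222048 rad, from sin θ sin δ cos φ₁ over cos δ − sin φ₁ sin φ₂.
Hence λ₂ = -78.645° + 12.722° = -65.923°.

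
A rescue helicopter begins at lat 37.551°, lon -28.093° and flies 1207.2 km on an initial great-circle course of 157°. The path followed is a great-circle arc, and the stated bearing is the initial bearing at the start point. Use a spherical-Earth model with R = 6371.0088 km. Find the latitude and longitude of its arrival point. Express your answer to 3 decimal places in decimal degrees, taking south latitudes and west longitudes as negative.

latitude 27.458°, longitude -23.336°

δ = 1207.2/6371.0088 = 0.189483 rad (10.8566°).
With φ₁ = 37.551° = 0.655389 rad and θ = 157° = 2.740167 rad:
Applying the spherical law of cosines for sides, sin φ₂ = sin φ₁ cos δ + cos φ₁ sin δ cos θ = 0.461103, so φ₂ = 27.458°.
For the longitude increment, Δλ = atan2( sin θ sin δ cos φ₁, cos δ − sin φ₁ sin φ₂ ) = atan2(0.058347, 0.701075) = 4.757°.
λ₂ = λ₁ + Δλ = -23.336°.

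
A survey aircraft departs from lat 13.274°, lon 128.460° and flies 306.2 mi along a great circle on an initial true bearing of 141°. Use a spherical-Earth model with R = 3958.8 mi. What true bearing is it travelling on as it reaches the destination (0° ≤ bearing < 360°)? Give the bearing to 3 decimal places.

final bearing 141.566°

δ = 306.2/3958.8 = 0.077347 rad (4.4316°).
Start latitude φ₁ = 0.231675 rad; initial bearing θ = 2.460914 rad.
Destination latitude: φ₂ = arcsin( sin φ₁ cos δ + cos φ₁ sin δ cos θ ) = arcsin(0.170476) = 9.816°.
Δλ = atan2( sin θ sin δ cos φ₁ , cos δ − sin φ₁ sin φ₂ ) = atan2(0.047328, 0.957868) = 0.049370 rad = 2.829°.
λ₂ = λ₁ + Δλ = 131.289°.
The forward bearing on arrival equals the back-azimuth from the destination plus 180°.
Back-azimuth from P₂ (9.816°, 131.289°) to P₁ (13.274°, 128.460°), with Δλ' = λ₁ − λ₂ = -2.829°: atan2( sin Δλ' cos φ₁ , cos φ₂ sin φ₁ − sin φ₂ cos φ₁ cos Δλ' ) = 321.566°.
Final bearing = (321.566° + 180°) mod 360° = 141.566°.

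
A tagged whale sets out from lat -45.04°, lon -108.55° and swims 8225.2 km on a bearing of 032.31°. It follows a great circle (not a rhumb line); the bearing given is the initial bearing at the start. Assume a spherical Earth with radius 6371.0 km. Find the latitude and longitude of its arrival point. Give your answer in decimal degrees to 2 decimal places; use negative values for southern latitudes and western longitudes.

latitude 22.25°, longitude -74.84°

δ = 8225.2/6371 = 1.291038 rad (73.9710°).
Converting: φ₁ = -0.786096 rad, θ = 0.563916 rad.
Applying the spherical law of cosines for sides, sin φ₂ = sin φ₁ cos δ + cos φ₁ sin δ cos θ = 0.378604, so φ₂ = 22.25°.
For the longitude increment, Δλ = atan2( sin θ sin δ cos φ₁, cos δ − sin φ₁ sin φ₂ ) = atan2(0.363001, 0.544024) = 33.71°.
λ₂ = -108.55° + 33.71° = -74.84°.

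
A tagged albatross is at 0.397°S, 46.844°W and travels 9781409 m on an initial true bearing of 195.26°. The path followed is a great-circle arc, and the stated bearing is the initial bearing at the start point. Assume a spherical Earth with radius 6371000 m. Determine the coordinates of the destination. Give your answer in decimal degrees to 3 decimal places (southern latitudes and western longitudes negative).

latitude -74.656°, longitude -130.594°

The arc subtends δ = 9781409/6371000 = 1.535302 rad at the centre.
Start latitude φ₁ = -0.006929 rad; initial bearing θ = 3.407930 rad.
Destination latitude: φ₂ = arcsin( sin φ₁ cos δ + cos φ₁ sin δ cos θ ) = arcsin(-0.964356) = -74.656°.
Δλ = atan2( sin θ sin δ cos φ₁ , cos δ − sin φ₁ sin φ₂ ) = atan2(-0.263028, 0.028805) = -1.461718 rad = -83.750°.
Hence λ₂ = -46.844° + -83.750° = -130.594°.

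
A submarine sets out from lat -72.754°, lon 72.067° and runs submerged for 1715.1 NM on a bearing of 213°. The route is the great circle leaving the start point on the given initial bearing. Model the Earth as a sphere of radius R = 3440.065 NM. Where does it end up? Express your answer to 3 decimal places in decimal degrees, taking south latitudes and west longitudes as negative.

latitude -73.271°, longitude -43.144°

The arc subtends δ = 1715.1/3440.065 = 0.498566 rad at the centre.
Converting: φ₁ = -1.269797 rad, θ = 3.717551 rad.
Destination latitude: φ₂ = arcsin( sin φ₁ cos δ + cos φ₁ sin δ cos θ ) = arcsin(-0.957676) = -73.271°.
Then Δλ = atan2(-0.077210, -0.036351) = -2.010813 rad, from sin θ sin δ cos φ₁ over cos δ − sin φ₁ sin φ₂.
λ₂ = 72.067° + -115.211° = -43.144°.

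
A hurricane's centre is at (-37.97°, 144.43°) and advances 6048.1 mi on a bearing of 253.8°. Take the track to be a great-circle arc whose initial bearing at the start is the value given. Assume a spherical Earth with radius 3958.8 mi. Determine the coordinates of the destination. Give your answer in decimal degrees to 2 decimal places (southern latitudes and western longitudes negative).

latitude -14.25°, longitude 46.27°

δ = 6048.1/3958.8 = 1.527761 rad (87.5343°).
Converting: φ₁ = -0.662702 rad, θ = 4.429646 rad.
Destination latitude: φ₂ = arcsin( sin φ₁ cos δ + cos φ₁ sin δ cos θ ) = arcsin(-0.246204) = -14.25°.
For the longitude increment, Δλ = atan2( sin θ sin δ cos φ₁, cos δ − sin φ₁ sin φ₂ ) = atan2(-0.756330, -0.108454) = -98.16°.
λ₂ = 144.43° + -98.16° = 46.27°.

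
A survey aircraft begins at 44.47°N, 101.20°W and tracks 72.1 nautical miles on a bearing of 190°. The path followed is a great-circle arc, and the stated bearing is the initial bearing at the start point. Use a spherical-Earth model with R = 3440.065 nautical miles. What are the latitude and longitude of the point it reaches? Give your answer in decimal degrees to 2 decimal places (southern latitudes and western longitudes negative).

Central angle δ = d/R = 0.020959 rad.
Start latitude φ₁ = 0.776148 rad; initial bearing θ = 3.316126 rad.
sin φ₂ = sin φ₁ cos δ + cos φ₁ sin δ cos θ = (0.700536)(0.999780) + (0.713617)(0.020957)(-0.984808) = 0.685654
φ₂ = asin(0.685654) = 0.755501 rad = 43.29°.
Δλ = atan2( sin θ sin δ cos φ₁ , cos δ − sin φ₁ sin φ₂ ) = atan2(-0.002597, 0.519456) = -0.004999 rad = -0.29°.
λ₂ = -101.20° + -0.29° = -101.49°.

latitude 43.29°, longitude -101.49°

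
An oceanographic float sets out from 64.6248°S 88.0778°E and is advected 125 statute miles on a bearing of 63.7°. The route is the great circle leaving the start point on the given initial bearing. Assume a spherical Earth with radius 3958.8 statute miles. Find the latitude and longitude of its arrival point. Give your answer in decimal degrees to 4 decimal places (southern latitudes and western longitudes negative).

latitude -63.7764°, longitude 91.7501°

Central angle δ = d/R = 0.031575 rad.
Converting: φ₁ = -1.127916 rad, θ = 1.111775 rad.
Destination latitude: φ₂ = arcsin( sin φ₁ cos δ + cos φ₁ sin δ cos θ ) = arcsin(-0.897076) = -63.7764°.
Δλ = atan2( sin θ sin δ cos φ₁ , cos δ − sin φ₁ sin φ₂ ) = atan2(0.012129, 0.188975) = 0.064094 rad = 3.6723°.
λ₂ = 88.0778° + 3.6723° = 91.7501°.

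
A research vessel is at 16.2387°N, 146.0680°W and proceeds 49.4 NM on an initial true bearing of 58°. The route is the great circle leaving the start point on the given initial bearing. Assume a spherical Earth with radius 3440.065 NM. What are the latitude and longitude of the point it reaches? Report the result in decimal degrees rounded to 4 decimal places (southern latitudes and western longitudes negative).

Central angle δ = d/R = 0.014360 rad.
Start latitude φ₁ = 0.283419 rad; initial bearing θ = 1.012291 rad.
Destination latitude: φ₂ = arcsin( sin φ₁ cos δ + cos φ₁ sin δ cos θ ) = arcsin(0.286917) = 16.6735°.
Then Δλ = atan2(0.011692, 0.919664) = 0.012713 rad, from sin θ sin δ cos φ₁ over cos δ − sin φ₁ sin φ₂.
λ₂ = -146.0680° + 0.7284° = -145.3396°.

latitude 16.6735°, longitude -145.3396°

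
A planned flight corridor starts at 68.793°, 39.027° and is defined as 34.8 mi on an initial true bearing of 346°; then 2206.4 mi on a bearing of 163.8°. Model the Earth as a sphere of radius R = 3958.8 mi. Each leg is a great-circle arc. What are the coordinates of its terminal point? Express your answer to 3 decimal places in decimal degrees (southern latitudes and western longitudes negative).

Apply the spherical direct solution leg by leg, carrying full precision between legs.
Leg 1: from (68.793°, 39.027°), δ = 34.8/3958.8 = 0.008791 rad, θ = 346° → φ = 69.281°, λ = 38.683°.
Leg 2: from (69.281°, 38.683°), δ = 2206.4/3958.8 = 0.557341 rad, θ = 163.8° → φ = 37.886°, λ = 49.459°.

latitude 37.886°, longitude 49.459°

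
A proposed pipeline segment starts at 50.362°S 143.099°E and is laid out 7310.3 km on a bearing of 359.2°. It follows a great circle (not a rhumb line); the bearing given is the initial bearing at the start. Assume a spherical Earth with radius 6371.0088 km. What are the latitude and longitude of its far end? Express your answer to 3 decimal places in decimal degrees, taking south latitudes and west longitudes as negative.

latitude 15.378°, longitude 142.343°

Angular distance δ = d/R = 7310.3 / 6371.0088 = 1.147432 rad.
Start latitude φ₁ = -0.878983 rad; initial bearing θ = 6.269223 rad.
sin φ₂ = sin φ₁ cos δ + cos φ₁ sin δ cos θ = (-0.770090)(0.410830) + (0.637935)(0.911712)(0.999903) = 0.265180
φ₂ = asin(0.265180) = 0.268391 rad = 15.378°.
Then Δλ = atan2(-0.008121, 0.615043) = -0.013203 rad, from sin θ sin δ cos φ₁ over cos δ − sin φ₁ sin φ₂.
λ₂ = 143.099° + -0.756° = 142.343°.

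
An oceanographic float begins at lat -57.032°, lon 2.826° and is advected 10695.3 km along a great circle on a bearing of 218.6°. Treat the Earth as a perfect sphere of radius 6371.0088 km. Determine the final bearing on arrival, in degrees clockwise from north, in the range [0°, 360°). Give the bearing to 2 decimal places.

final bearing 338.90°

Angular distance δ = d/R = 10695.3 / 6371.0088 = 1.678745 rad.
With φ₁ = -57.032° = -0.995396 rad and θ = 218.6° = 3.815290 rad:
sin φ₂ = sin φ₁ cos δ + cos φ₁ sin δ cos θ = (-0.838975)(-0.107739) + (0.544171)(0.994179)(-0.781520) = -0.332414
φ₂ = asin(-0.332414) = -0.338862 rad = -19.415°.
Then Δλ = atan2(-0.337521, -0.386627) = -2.423903 rad, from sin θ sin δ cos φ₁ over cos δ − sin φ₁ sin φ₂.
Hence λ₂ = 2.826° + -138.879° = -136.053°.
The forward bearing on arrival equals the back-azimuth from the destination plus 180°.
Back-azimuth from P₂ (-19.42°, -136.05°) to P₁ (-57.03°, 2.83°), with Δλ' = λ₁ − λ₂ = 138.88°: atan2( sin Δλ' cos φ₁ , cos φ₂ sin φ₁ − sin φ₂ cos φ₁ cos Δλ' ) = 158.90°.
Final bearing = (158.90° + 180°) mod 360° = 338.90°.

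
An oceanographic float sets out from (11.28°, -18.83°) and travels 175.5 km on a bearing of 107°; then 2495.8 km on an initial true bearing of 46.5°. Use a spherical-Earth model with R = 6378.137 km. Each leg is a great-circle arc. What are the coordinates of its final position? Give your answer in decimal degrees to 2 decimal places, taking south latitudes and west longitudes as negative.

latitude 25.55°, longitude 0.56°

Apply the spherical direct solution leg by leg, carrying full precision between legs.
Leg 1: from (11.28°, -18.83°), δ = 175.5/6378.137 = 0.027516 rad, θ = 107° → φ = 10.82°, λ = -17.30°.
Leg 2: from (10.82°, -17.30°), δ = 2495.8/6378.137 = 0.391305 rad, θ = 46.5° → φ = 25.55°, λ = 0.56°.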